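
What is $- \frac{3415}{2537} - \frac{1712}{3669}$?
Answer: $- \frac{16872979}{9308253} \approx -1.8127$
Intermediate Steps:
$- \frac{3415}{2537} - \frac{1712}{3669} = - \frac{16872979}{9308253}$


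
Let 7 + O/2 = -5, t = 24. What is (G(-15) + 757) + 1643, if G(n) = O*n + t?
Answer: 2784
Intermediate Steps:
O = -24 (O = -14 + 2*(-5) = -14 - 10 = -24)
G(n) = 24 - 24*n (G(n) = -24*n + 24 = 24 - 24*n)
(G(-15) + 757) + 1643 = ((24 - 24*(-15)) + 757) + 1643 = ((24 + 360) + 757) + 1643 = (384 + 757) + 1643 = 1141 + 1643 = 2784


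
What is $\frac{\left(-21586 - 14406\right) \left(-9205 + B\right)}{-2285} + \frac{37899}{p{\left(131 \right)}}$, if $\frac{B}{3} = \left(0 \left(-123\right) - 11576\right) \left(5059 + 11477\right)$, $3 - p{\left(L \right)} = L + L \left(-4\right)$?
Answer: $- \frac{909443765032489}{100540} \approx -9.0456 \cdot 10^{9}$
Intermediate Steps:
$p{\left(L \right)} = 3 + 3 L$ ($p{\left(L \right)} = 3 - \left(L + L \left(-4\right)\right) = 3 - \left(L - 4 L\right) = 3 - - 3 L = 3 + 3 L$)
$B = -574262208$ ($B = 3 \left(0 \left(-123\right) - 11576\right) \left(5059 + 11477\right) = 3 \left(0 - 11576\right) 16536 = 3 \left(\left(-11576\right) 16536\right) = 3 \left(-191420736\right) = -574262208$)
$\frac{\left(-21586 - 14406\right) \left(-9205 + B\right)}{-2285} + \frac{37899}{p{\left(131 \right)}} = \frac{\left(-21586 - 14406\right) \left(-9205 - 574262208\right)}{-2285} + \frac{37899}{3 + 3 \cdot 131} = \left(-35992\right) \left(-574271413\right) \left(- \frac{1}{2285}\right) + \frac{37899}{3 + 393} = 20669176696696 \left(- \frac{1}{2285}\right) + \frac{37899}{396} = - \frac{20669176696696}{2285} + 37899 \cdot \frac{1}{396} = - \frac{20669176696696}{2285} + \frac{4211}{44} = - \frac{909443765032489}{100540}$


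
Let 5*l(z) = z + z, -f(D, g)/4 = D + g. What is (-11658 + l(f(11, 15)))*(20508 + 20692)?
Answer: -482023520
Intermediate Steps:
f(D, g) = -4*D - 4*g (f(D, g) = -4*(D + g) = -4*D - 4*g)
l(z) = 2*z/5 (l(z) = (z + z)/5 = (2*z)/5 = 2*z/5)
(-11658 + l(f(11, 15)))*(20508 + 20692) = (-11658 + 2*(-4*11 - 4*15)/5)*(20508 + 20692) = (-11658 + 2*(-44 - 60)/5)*41200 = (-11658 + (⅖)*(-104))*41200 = (-11658 - 208/5)*41200 = -58498/5*41200 = -482023520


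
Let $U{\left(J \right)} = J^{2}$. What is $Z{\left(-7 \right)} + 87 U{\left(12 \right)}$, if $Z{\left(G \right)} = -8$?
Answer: $12520$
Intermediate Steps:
$Z{\left(-7 \right)} + 87 U{\left(12 \right)} = -8 + 87 \cdot 12^{2} = -8 + 87 \cdot 144 = -8 + 12528 = 12520$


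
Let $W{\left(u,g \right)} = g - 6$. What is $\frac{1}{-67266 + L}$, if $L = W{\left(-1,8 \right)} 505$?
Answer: $- \frac{1}{66256} \approx -1.5093 \cdot 10^{-5}$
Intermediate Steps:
$W{\left(u,g \right)} = -6 + g$
$L = 1010$ ($L = \left(-6 + 8\right) 505 = 2 \cdot 505 = 1010$)
$\frac{1}{-67266 + L} = \frac{1}{-67266 + 1010} = \frac{1}{-66256} = - \frac{1}{66256}$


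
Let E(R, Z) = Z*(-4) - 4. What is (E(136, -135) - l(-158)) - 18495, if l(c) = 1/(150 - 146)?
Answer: -71837/4 ≈ -17959.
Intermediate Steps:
E(R, Z) = -4 - 4*Z (E(R, Z) = -4*Z - 4 = -4 - 4*Z)
l(c) = ¼ (l(c) = 1/4 = ¼)
(E(136, -135) - l(-158)) - 18495 = ((-4 - 4*(-135)) - 1*¼) - 18495 = ((-4 + 540) - ¼) - 18495 = (536 - ¼) - 18495 = 2143/4 - 18495 = -71837/4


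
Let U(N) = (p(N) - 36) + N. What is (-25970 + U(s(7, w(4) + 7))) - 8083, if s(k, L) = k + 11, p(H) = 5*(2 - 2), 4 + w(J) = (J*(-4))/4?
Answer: -34071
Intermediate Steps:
w(J) = -4 - J (w(J) = -4 + (J*(-4))/4 = -4 - 4*J*(1/4) = -4 - J)
p(H) = 0 (p(H) = 5*0 = 0)
s(k, L) = 11 + k
U(N) = -36 + N (U(N) = (0 - 36) + N = -36 + N)
(-25970 + U(s(7, w(4) + 7))) - 8083 = (-25970 + (-36 + (11 + 7))) - 8083 = (-25970 + (-36 + 18)) - 8083 = (-25970 - 18) - 8083 = -25988 - 8083 = -34071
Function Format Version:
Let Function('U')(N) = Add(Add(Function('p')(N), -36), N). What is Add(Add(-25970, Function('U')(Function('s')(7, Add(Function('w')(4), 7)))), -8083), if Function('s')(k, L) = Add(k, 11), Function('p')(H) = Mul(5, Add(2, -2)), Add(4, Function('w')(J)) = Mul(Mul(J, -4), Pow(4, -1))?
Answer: -34071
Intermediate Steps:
Function('w')(J) = Add(-4, Mul(-1, J)) (Function('w')(J) = Add(-4, Mul(Mul(J, -4), Pow(4, -1))) = Add(-4, Mul(Mul(-4, J), Rational(1, 4))) = Add(-4, Mul(-1, J)))
Function('p')(H) = 0 (Function('p')(H) = Mul(5, 0) = 0)
Function('s')(k, L) = Add(11, k)
Function('U')(N) = Add(-36, N) (Function('U')(N) = Add(Add(0, -36), N) = Add(-36, N))
Add(Add(-25970, Function('U')(Function('s')(7, Add(Function('w')(4), 7)))), -8083) = Add(Add(-25970, Add(-36, Add(11, 7))), -8083) = Add(Add(-25970, Add(-36, 18)), -8083) = Add(Add(-25970, -18), -8083) = Add(-25988, -8083) = -34071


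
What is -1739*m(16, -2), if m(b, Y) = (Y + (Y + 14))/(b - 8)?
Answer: -8695/4 ≈ -2173.8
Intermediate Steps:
m(b, Y) = (14 + 2*Y)/(-8 + b) (m(b, Y) = (Y + (14 + Y))/(-8 + b) = (14 + 2*Y)/(-8 + b))
-1739*m(16, -2) = -3478*(7 - 2)/(-8 + 16) = -3478*5/8 = -1739*5/4 = -8695/4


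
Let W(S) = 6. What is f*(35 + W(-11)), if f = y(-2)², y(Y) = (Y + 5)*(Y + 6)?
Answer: 5904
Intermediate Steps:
y(Y) = (5 + Y)*(6 + Y)
f = 144 (f = (30 + (-2)² + 11*(-2))² = (30 + 4 - 22)² = 12² = 144)
f*(35 + W(-11)) = 144*(35 + 6) = 144*41 = 5904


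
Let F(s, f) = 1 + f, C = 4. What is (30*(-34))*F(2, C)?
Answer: -5100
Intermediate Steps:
(30*(-34))*F(2, C) = (30*(-34))*(1 + 4) = -1020*5 = -5100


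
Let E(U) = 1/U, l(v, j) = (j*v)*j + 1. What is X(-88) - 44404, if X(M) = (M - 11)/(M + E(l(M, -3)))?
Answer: -1030279909/23203 ≈ -44403.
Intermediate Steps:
l(v, j) = 1 + v*j**2 (l(v, j) = v*j**2 + 1 = 1 + v*j**2)
X(M) = (-11 + M)/(M + 1/(1 + 9*M)) (X(M) = (M - 11)/(M + 1/(1 + M*(-3)**2)) = (-11 + M)/(M + 1/(1 + M*9)) = (-11 + M)/(M + 1/(1 + 9*M)))
X(-88) - 44404 = (1 + 9*(-88))*(-11 - 88)/(1 - 88*(1 + 9*(-88))) - 44404 = (1 - 792)*(-99)/(1 - 88*(1 - 792)) - 44404 = -791*(-99)/(1 - 88*(-791)) - 44404 = -791*(-99)/(1 + 69608) - 44404 = -791*(-99)/69609 - 44404 = (1/69609)*(-791)*(-99) - 44404 = 26103/23203 - 44404 = -1030279909/23203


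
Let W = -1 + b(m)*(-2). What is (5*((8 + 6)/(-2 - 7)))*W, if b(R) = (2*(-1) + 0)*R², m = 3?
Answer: -2450/9 ≈ -272.22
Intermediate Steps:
b(R) = -2*R² (b(R) = (-2 + 0)*R² = -2*R²)
W = 35 (W = -1 - 2*3²*(-2) = -1 - 2*9*(-2) = -1 - 18*(-2) = -1 + 36 = 35)
(5*((8 + 6)/(-2 - 7)))*W = (5*((8 + 6)/(-2 - 7)))*35 = (5*(14/(-9)))*35 = (5*(14*(-⅑)))*35 = (5*(-14/9))*35 = -70/9*35 = -2450/9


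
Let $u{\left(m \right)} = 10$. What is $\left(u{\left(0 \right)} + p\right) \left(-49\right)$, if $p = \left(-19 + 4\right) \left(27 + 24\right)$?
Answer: $36995$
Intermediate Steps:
$p = -765$ ($p = \left(-15\right) 51 = -765$)
$\left(u{\left(0 \right)} + p\right) \left(-49\right) = \left(10 - 765\right) \left(-49\right) = \left(-755\right) \left(-49\right) = 36995$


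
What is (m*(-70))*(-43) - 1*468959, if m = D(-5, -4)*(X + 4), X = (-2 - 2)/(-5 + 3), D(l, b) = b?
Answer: -541199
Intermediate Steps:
X = 2 (X = -4/(-2) = -4*(-½) = 2)
m = -24 (m = -4*(2 + 4) = -4*6 = -24)
(m*(-70))*(-43) - 1*468959 = -24*(-70)*(-43) - 1*468959 = 1680*(-43) - 468959 = -72240 - 468959 = -541199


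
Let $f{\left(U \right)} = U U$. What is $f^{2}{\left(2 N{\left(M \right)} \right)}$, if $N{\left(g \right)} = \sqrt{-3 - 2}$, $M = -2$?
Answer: $400$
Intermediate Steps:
$N{\left(g \right)} = i \sqrt{5}$ ($N{\left(g \right)} = \sqrt{-5} = i \sqrt{5}$)
$f{\left(U \right)} = U^{2}$
$f^{2}{\left(2 N{\left(M \right)} \right)} = \left(\left(2 i \sqrt{5}\right)^{2}\right)^{2} = \left(-20\right)^{2} = 400$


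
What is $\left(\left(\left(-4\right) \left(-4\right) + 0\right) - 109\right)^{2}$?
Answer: $8649$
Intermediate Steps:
$\left(\left(\left(-4\right) \left(-4\right) + 0\right) - 109\right)^{2} = \left(\left(16 + 0\right) - 109\right)^{2} = \left(16 - 109\right)^{2} = \left(-93\right)^{2} = 8649$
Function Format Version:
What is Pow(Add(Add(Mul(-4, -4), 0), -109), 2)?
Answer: 8649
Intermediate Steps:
Pow(Add(Add(Mul(-4, -4), 0), -109), 2) = Pow(Add(Add(16, 0), -109), 2) = Pow(Add(16, -109), 2) = Pow(-93, 2) = 8649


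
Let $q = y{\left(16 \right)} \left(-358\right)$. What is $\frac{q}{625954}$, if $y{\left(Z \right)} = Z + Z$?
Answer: $- \frac{5728}{312977} \approx -0.018302$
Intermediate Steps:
$y{\left(Z \right)} = 2 Z$
$q = -11456$ ($q = 2 \cdot 16 \left(-358\right) = 32 \left(-358\right) = -11456$)
$\frac{q}{625954} = - \frac{11456}{625954} = \left(-11456\right) \frac{1}{625954} = - \frac{5728}{312977}$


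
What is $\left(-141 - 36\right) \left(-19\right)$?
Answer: $3363$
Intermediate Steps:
$\left(-141 - 36\right) \left(-19\right) = \left(-177\right) \left(-19\right) = 3363$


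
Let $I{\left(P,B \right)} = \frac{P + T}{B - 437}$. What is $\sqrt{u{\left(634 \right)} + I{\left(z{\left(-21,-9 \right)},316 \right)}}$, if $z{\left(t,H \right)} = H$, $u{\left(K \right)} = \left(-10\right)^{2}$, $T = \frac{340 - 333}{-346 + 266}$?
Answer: $\frac{\sqrt{4843635}}{220} \approx 10.004$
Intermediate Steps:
$T = - \frac{7}{80}$ ($T = \frac{7}{-80} = 7 \left(- \frac{1}{80}\right) = - \frac{7}{80} \approx -0.0875$)
$u{\left(K \right)} = 100$
$I{\left(P,B \right)} = \frac{- \frac{7}{80} + P}{-437 + B}$ ($I{\left(P,B \right)} = \frac{P - \frac{7}{80}}{B - 437} = \frac{- \frac{7}{80} + P}{-437 + B}$)
$\sqrt{u{\left(634 \right)} + I{\left(z{\left(-21,-9 \right)},316 \right)}} = \sqrt{100 + \frac{- \frac{7}{80} - 9}{-437 + 316}} = \sqrt{100 + \frac{1}{-121} \left(- \frac{727}{80}\right)} = \sqrt{100 - - \frac{727}{9680}} = \sqrt{100 + \frac{727}{9680}} = \sqrt{\frac{968727}{9680}} = \frac{\sqrt{4843635}}{220}$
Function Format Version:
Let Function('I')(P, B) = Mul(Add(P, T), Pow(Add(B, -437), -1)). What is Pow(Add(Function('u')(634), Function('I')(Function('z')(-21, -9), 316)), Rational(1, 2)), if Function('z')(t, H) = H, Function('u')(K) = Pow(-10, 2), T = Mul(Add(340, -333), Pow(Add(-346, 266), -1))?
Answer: Mul(Rational(1, 220), Pow(4843635, Rational(1, 2))) ≈ 10.004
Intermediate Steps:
T = Rational(-7, 80) (T = Mul(7, Pow(-80, -1)) = Mul(7, Rational(-1, 80)) = Rational(-7, 80) ≈ -0.087500)
Function('u')(K) = 100
Function('I')(P, B) = Mul(Pow(Add(-437, B), -1), Add(Rational(-7, 80), P)) (Function('I')(P, B) = Mul(Add(P, Rational(-7, 80)), Pow(Add(B, -437), -1)) = Mul(Add(Rational(-7, 80), P), Pow(Add(-437, B), -1)) = Mul(Pow(Add(-437, B), -1), Add(Rational(-7, 80), P)))
Pow(Add(Function('u')(634), Function('I')(Function('z')(-21, -9), 316)), Rational(1, 2)) = Pow(Add(100, Mul(Pow(Add(-437, 316), -1), Add(Rational(-7, 80), -9))), Rational(1, 2)) = Pow(Add(100, Mul(Pow(-121, -1), Rational(-727, 80))), Rational(1, 2)) = Pow(Add(100, Mul(Rational(-1, 121), Rational(-727, 80))), Rational(1, 2)) = Pow(Add(100, Rational(727, 9680)), Rational(1, 2)) = Pow(Rational(968727, 9680), Rational(1, 2)) = Mul(Rational(1, 220), Pow(4843635, Rational(1, 2)))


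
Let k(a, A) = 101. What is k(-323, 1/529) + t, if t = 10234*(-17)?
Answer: -173877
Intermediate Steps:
t = -173978
k(-323, 1/529) + t = 101 - 173978 = -173877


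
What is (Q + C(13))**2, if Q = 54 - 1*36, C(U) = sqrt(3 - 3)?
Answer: 324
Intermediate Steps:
C(U) = 0 (C(U) = sqrt(0) = 0)
Q = 18 (Q = 54 - 36 = 18)
(Q + C(13))**2 = (18 + 0)**2 = 18**2 = 324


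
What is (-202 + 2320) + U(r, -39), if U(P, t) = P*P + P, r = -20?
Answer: 2498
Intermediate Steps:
U(P, t) = P + P² (U(P, t) = P² + P = P + P²)
(-202 + 2320) + U(r, -39) = (-202 + 2320) - 20*(1 - 20) = 2118 - 20*(-19) = 2118 + 380 = 2498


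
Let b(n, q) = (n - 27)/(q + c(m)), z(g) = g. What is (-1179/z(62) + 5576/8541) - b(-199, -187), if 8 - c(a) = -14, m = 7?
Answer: -574719149/29124810 ≈ -19.733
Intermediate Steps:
c(a) = 22 (c(a) = 8 - 1*(-14) = 8 + 14 = 22)
b(n, q) = (-27 + n)/(22 + q) (b(n, q) = (n - 27)/(q + 22) = (-27 + n)/(22 + q))
(-1179/z(62) + 5576/8541) - b(-199, -187) = (-1179/62 + 5576/8541) - (-27 - 199)/(22 - 187) = (-1179*1/62 + 5576*(1/8541)) - (-226)/(-165) = (-1179/62 + 5576/8541) - (-1)*(-226)/165 = -9724127/529542 - 1*226/165 = -9724127/529542 - 226/165 = -574719149/29124810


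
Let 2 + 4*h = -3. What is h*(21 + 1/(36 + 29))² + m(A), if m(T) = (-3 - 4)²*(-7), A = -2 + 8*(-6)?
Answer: -756324/845 ≈ -895.06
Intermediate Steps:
A = -50 (A = -2 - 48 = -50)
h = -5/4 (h = -½ + (¼)*(-3) = -½ - ¾ = -5/4 ≈ -1.2500)
m(T) = -343 (m(T) = (-7)²*(-7) = 49*(-7) = -343)
h*(21 + 1/(36 + 29))² + m(A) = -5*(21 + 1/(36 + 29))²/4 - 343 = -5*(21 + 1/65)²/4 - 343 = -5*(1366/65)²/4 - 343 = -5/4*1865956/4225 - 343 = -466489/845 - 343 = -756324/845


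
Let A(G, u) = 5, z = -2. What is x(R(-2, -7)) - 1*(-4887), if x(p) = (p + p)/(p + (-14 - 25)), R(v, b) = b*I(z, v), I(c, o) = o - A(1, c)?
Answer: 24484/5 ≈ 4896.8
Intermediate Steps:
I(c, o) = -5 + o (I(c, o) = o - 1*5 = o - 5 = -5 + o)
R(v, b) = b*(-5 + v)
x(p) = 2*p/(-39 + p) (x(p) = (2*p)/(p - 39) = (2*p)/(-39 + p) = 2*p/(-39 + p))
x(R(-2, -7)) - 1*(-4887) = 2*(-7*(-5 - 2))/(-39 - 7*(-5 - 2)) - 1*(-4887) = 2*(-7*(-7))/(-39 - 7*(-7)) + 4887 = 2*49/(-39 + 49) + 4887 = 2*49/10 + 4887 = 2*49*(⅒) + 4887 = 49/5 + 4887 = 24484/5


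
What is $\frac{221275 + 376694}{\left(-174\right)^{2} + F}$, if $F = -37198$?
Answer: $- \frac{597969}{6922} \approx -86.387$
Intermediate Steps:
$\frac{221275 + 376694}{\left(-174\right)^{2} + F} = \frac{221275 + 376694}{\left(-174\right)^{2} - 37198} = \frac{597969}{30276 - 37198} = \frac{597969}{-6922} = 597969 \left(- \frac{1}{6922}\right) = - \frac{597969}{6922}$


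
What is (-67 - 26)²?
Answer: 8649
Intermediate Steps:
(-67 - 26)² = (-93)² = 8649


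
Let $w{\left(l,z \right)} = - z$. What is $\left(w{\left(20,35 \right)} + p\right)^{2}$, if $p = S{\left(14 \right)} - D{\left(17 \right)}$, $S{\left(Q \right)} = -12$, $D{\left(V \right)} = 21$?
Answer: $4624$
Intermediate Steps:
$p = -33$ ($p = -12 - 21 = -33$)
$\left(w{\left(20,35 \right)} + p\right)^{2} = \left(\left(-1\right) 35 - 33\right)^{2} = \left(-35 - 33\right)^{2} = \left(-68\right)^{2} = 4624$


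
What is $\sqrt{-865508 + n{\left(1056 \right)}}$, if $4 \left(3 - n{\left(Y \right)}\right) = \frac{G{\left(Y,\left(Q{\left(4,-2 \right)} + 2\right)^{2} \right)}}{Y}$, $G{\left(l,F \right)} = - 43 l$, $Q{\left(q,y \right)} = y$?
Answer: $\frac{i \sqrt{3461977}}{2} \approx 930.32 i$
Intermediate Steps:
$n{\left(Y \right)} = \frac{55}{4}$ ($n{\left(Y \right)} = 3 - \frac{- 43 Y \frac{1}{Y}}{4} = 3 - - \frac{43}{4} = 3 + \frac{43}{4} = \frac{55}{4}$)
$\sqrt{-865508 + n{\left(1056 \right)}} = \sqrt{-865508 + \frac{55}{4}} = \sqrt{- \frac{3461977}{4}} = \frac{i \sqrt{3461977}}{2}$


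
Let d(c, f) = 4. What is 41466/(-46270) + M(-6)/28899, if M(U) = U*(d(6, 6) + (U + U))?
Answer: -199350829/222859455 ≈ -0.89451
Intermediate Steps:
M(U) = U*(4 + 2*U) (M(U) = U*(4 + (U + U)) = U*(4 + 2*U))
41466/(-46270) + M(-6)/28899 = 41466/(-46270) + (2*(-6)*(2 - 6))/28899 = 41466*(-1/46270) + (2*(-6)*(-4))*(1/28899) = -20733/23135 + 48*(1/28899) = -20733/23135 + 16/9633 = -199350829/222859455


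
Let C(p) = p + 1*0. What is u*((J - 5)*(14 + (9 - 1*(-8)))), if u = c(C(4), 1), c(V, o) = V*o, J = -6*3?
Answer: -2852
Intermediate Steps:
C(p) = p (C(p) = p + 0 = p)
J = -18
u = 4 (u = 4*1 = 4)
u*((J - 5)*(14 + (9 - 1*(-8)))) = 4*((-18 - 5)*(14 + (9 - 1*(-8)))) = 4*(-23*(14 + (9 + 8))) = 4*(-23*(14 + 17)) = 4*(-23*31) = 4*(-713) = -2852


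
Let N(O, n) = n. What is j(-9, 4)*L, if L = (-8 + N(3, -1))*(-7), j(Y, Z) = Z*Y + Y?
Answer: -2835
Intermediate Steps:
j(Y, Z) = Y + Y*Z (j(Y, Z) = Y*Z + Y = Y + Y*Z)
L = 63 (L = (-8 - 1)*(-7) = -9*(-7) = 63)
j(-9, 4)*L = -9*(1 + 4)*63 = -9*5*63 = -45*63 = -2835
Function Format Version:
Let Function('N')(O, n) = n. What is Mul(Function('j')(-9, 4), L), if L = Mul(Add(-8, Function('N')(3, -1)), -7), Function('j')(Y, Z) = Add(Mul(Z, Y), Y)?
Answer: -2835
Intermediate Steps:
Function('j')(Y, Z) = Add(Y, Mul(Y, Z)) (Function('j')(Y, Z) = Add(Mul(Y, Z), Y) = Add(Y, Mul(Y, Z)))
L = 63 (L = Mul(Add(-8, -1), -7) = Mul(-9, -7) = 63)
Mul(Function('j')(-9, 4), L) = Mul(Mul(-9, Add(1, 4)), 63) = Mul(Mul(-9, 5), 63) = Mul(-45, 63) = -2835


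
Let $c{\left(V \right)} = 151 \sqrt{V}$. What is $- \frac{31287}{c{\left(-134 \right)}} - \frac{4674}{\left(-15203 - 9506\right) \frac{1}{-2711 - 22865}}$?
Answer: $- \frac{119542224}{24709} + \frac{31287 i \sqrt{134}}{20234} \approx -4838.0 + 17.899 i$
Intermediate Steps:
$- \frac{31287}{c{\left(-134 \right)}} - \frac{4674}{\left(-15203 - 9506\right) \frac{1}{-2711 - 22865}} = - \frac{31287}{151 \sqrt{-134}} - \frac{4674}{\left(-15203 - 9506\right) \frac{1}{-2711 - 22865}} = - \frac{31287}{151 i \sqrt{134}} - \frac{4674}{\left(-24709\right) \frac{1}{-25576}} = - \frac{31287}{151 i \sqrt{134}} - \frac{4674}{\left(-24709\right) \left(- \frac{1}{25576}\right)} = - 31287 \left(- \frac{i \sqrt{134}}{20234}\right) - \frac{4674}{\frac{24709}{25576}} = \frac{31287 i \sqrt{134}}{20234} - \frac{119542224}{24709} = - \frac{119542224}{24709} + \frac{31287 i \sqrt{134}}{20234}$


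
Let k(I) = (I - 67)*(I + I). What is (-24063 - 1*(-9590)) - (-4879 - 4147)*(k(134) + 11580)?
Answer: 266577463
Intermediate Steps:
k(I) = 2*I*(-67 + I) (k(I) = (-67 + I)*(2*I) = 2*I*(-67 + I))
(-24063 - 1*(-9590)) - (-4879 - 4147)*(k(134) + 11580) = (-24063 - 1*(-9590)) - (-4879 - 4147)*(2*134*(-67 + 134) + 11580) = (-24063 + 9590) - (-9026)*(2*134*67 + 11580) = -14473 - (-9026)*(17956 + 11580) = -14473 - (-9026)*29536 = -14473 - 1*(-266591936) = -14473 + 266591936 = 266577463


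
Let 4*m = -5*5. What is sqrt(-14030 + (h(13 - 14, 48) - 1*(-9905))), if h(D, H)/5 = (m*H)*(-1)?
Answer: 5*I*sqrt(105) ≈ 51.235*I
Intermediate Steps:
m = -25/4 (m = (-5*5)/4 = (1/4)*(-25) = -25/4 ≈ -6.2500)
h(D, H) = 125*H/4 (h(D, H) = 5*(-25*H/4*(-1)) = 5*(25*H/4) = 125*H/4)
sqrt(-14030 + (h(13 - 14, 48) - 1*(-9905))) = sqrt(-14030 + ((125/4)*48 - 1*(-9905))) = sqrt(-14030 + (1500 + 9905)) = sqrt(-14030 + 11405) = sqrt(-2625) = 5*I*sqrt(105)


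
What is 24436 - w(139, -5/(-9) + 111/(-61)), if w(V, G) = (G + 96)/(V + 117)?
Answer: 1717140587/70272 ≈ 24436.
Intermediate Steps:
w(V, G) = (96 + G)/(117 + V)
24436 - w(139, -5/(-9) + 111/(-61)) = 24436 - (96 + (-5/(-9) + 111/(-61)))/(117 + 139) = 24436 - (96 + (-5*(-⅑) + 111*(-1/61)))/256 = 24436 - (96 + (5/9 - 111/61))/256 = 24436 - (96 - 694/549)/256 = 24436 - 52010/(256*549) = 24436 - 1*26005/70272 = 24436 - 26005/70272 = 1717140587/70272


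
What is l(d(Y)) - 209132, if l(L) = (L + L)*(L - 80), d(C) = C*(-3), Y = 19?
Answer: -193514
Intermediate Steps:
d(C) = -3*C
l(L) = 2*L*(-80 + L) (l(L) = (2*L)*(-80 + L) = 2*L*(-80 + L))
l(d(Y)) - 209132 = 2*(-3*19)*(-80 - 3*19) - 209132 = 2*(-57)*(-80 - 57) - 209132 = 2*(-57)*(-137) - 209132 = 15618 - 209132 = -193514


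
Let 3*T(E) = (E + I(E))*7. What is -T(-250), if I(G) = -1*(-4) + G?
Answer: 3472/3 ≈ 1157.3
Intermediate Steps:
I(G) = 4 + G
T(E) = 28/3 + 14*E/3 (T(E) = ((E + (4 + E))*7)/3 = ((4 + 2*E)*7)/3 = (28 + 14*E)/3 = 28/3 + 14*E/3)
-T(-250) = -(28/3 + (14/3)*(-250)) = -(28/3 - 3500/3) = -1*(-3472/3) = 3472/3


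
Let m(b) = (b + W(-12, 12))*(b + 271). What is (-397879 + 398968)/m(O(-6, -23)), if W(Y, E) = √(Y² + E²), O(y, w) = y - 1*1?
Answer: 231/1912 + 99*√2/478 ≈ 0.41372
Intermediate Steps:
O(y, w) = -1 + y (O(y, w) = y - 1 = -1 + y)
W(Y, E) = √(E² + Y²)
m(b) = (271 + b)*(b + 12*√2) (m(b) = (b + √(12² + (-12)²))*(b + 271) = (b + √(144 + 144))*(271 + b) = (b + √288)*(271 + b) = (b + 12*√2)*(271 + b) = (271 + b)*(b + 12*√2))
(-397879 + 398968)/m(O(-6, -23)) = (-397879 + 398968)/((-1 - 6)² + 271*(-1 - 6) + 3252*√2 + 12*(-1 - 6)*√2) = 1089/((-7)² + 271*(-7) + 3252*√2 + 12*(-7)*√2) = 1089/(49 - 1897 + 3252*√2 - 84*√2) = 1089/(-1848 + 3168*√2)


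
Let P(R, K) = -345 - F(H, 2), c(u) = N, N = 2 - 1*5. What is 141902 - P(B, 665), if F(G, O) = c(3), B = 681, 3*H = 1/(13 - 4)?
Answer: 142244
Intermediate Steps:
H = 1/27 (H = 1/(3*(13 - 4)) = (⅓)/9 = (⅓)*(⅑) = 1/27 ≈ 0.037037)
N = -3 (N = 2 - 5 = -3)
c(u) = -3
F(G, O) = -3
P(R, K) = -342 (P(R, K) = -345 - 1*(-3) = -345 + 3 = -342)
141902 - P(B, 665) = 141902 - 1*(-342) = 141902 + 342 = 142244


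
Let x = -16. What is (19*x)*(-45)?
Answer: 13680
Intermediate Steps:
(19*x)*(-45) = (19*(-16))*(-45) = -304*(-45) = 13680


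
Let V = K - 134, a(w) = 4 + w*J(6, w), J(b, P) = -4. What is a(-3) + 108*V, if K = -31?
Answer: -17804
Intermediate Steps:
a(w) = 4 - 4*w (a(w) = 4 + w*(-4) = 4 - 4*w)
V = -165 (V = -31 - 134 = -165)
a(-3) + 108*V = (4 - 4*(-3)) + 108*(-165) = (4 + 12) - 17820 = 16 - 17820 = -17804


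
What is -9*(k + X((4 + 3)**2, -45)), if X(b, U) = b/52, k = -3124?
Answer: 1461591/52 ≈ 28108.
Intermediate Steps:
X(b, U) = b/52 (X(b, U) = b*(1/52) = b/52)
-9*(k + X((4 + 3)**2, -45)) = -9*(-3124 + (4 + 3)**2/52) = -9*(-3124 + (1/52)*7**2) = -9*(-3124 + (1/52)*49) = -9*(-3124 + 49/52) = -9*(-162399/52) = 1461591/52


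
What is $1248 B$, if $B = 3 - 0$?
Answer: $3744$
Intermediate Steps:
$B = 3$ ($B = 3 + 0 = 3$)
$1248 B = 1248 \cdot 3 = 3744$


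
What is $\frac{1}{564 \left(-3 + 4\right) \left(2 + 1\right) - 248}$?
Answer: $\frac{1}{1444} \approx 0.00069252$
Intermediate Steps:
$\frac{1}{564 \left(-3 + 4\right) \left(2 + 1\right) - 248} = \frac{1}{564 \cdot 1 \cdot 3 - 248} = \frac{1}{564 \cdot 3 - 248} = \frac{1}{1692 - 248} = \frac{1}{1444}$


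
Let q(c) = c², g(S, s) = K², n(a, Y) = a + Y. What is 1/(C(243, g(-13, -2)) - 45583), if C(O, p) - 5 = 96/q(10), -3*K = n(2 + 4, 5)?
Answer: -25/1139426 ≈ -2.1941e-5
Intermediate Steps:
n(a, Y) = Y + a
K = -11/3 (K = -(5 + (2 + 4))/3 = -(5 + 6)/3 = -⅓*11 = -11/3 ≈ -3.6667)
g(S, s) = 121/9 (g(S, s) = (-11/3)² = 121/9)
C(O, p) = 149/25 (C(O, p) = 5 + 96/(10²) = 5 + 96/100 = 5 + 96*(1/100) = 5 + 24/25 = 149/25)
1/(C(243, g(-13, -2)) - 45583) = 1/(149/25 - 45583) = 1/(-1139426/25) = -25/1139426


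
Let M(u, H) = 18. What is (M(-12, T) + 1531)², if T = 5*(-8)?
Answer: 2399401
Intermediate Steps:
T = -40
(M(-12, T) + 1531)² = (18 + 1531)² = 1549² = 2399401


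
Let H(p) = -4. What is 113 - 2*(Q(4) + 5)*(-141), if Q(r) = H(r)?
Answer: 395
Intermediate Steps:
Q(r) = -4
113 - 2*(Q(4) + 5)*(-141) = 113 - 2*(-4 + 5)*(-141) = 113 - 2*1*(-141) = 113 - 2*(-141) = 113 + 282 = 395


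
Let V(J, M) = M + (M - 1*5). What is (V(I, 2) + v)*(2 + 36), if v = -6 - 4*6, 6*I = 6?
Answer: -1178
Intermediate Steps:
I = 1 (I = (1/6)*6 = 1)
v = -30 (v = -6 - 24 = -30)
V(J, M) = -5 + 2*M (V(J, M) = M + (M - 5) = M + (-5 + M) = -5 + 2*M)
(V(I, 2) + v)*(2 + 36) = ((-5 + 2*2) - 30)*(2 + 36) = ((-5 + 4) - 30)*38 = (-1 - 30)*38 = -31*38 = -1178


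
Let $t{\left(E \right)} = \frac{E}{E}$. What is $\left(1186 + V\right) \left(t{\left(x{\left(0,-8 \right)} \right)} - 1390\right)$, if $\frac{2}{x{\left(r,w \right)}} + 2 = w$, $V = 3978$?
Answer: $-7172796$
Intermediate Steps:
$x{\left(r,w \right)} = \frac{2}{-2 + w}$
$t{\left(E \right)} = 1$
$\left(1186 + V\right) \left(t{\left(x{\left(0,-8 \right)} \right)} - 1390\right) = \left(1186 + 3978\right) \left(1 - 1390\right) = 5164 \left(-1389\right) = -7172796$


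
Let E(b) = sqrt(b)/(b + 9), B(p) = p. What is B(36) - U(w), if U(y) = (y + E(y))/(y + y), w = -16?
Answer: 71/2 - I/56 ≈ 35.5 - 0.017857*I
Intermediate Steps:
E(b) = sqrt(b)/(9 + b)
U(y) = (y + sqrt(y)/(9 + y))/(2*y) (U(y) = (y + sqrt(y)/(9 + y))/(y + y) = (y + sqrt(y)/(9 + y))/((2*y)) = (y + sqrt(y)/(9 + y))*(1/(2*y)) = (y + sqrt(y)/(9 + y))/(2*y))
B(36) - U(w) = 36 - (sqrt(-16) - 16*(9 - 16))/(2*(-16)*(9 - 16)) = 36 - (-1)*(4*I - 16*(-7))/(2*16*(-7)) = 36 - (-1)*(-1)*(4*I + 112)/(2*16*7) = 36 - (-1)*(-1)*(112 + 4*I)/(2*16*7) = 36 - (1/2 + I/56) = 36 + (-1/2 - I/56) = 71/2 - I/56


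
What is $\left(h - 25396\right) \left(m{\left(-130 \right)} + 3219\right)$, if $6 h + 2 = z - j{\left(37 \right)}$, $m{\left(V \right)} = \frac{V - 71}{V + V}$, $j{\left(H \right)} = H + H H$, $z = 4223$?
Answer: $- \frac{41734548367}{520} \approx -8.0259 \cdot 10^{7}$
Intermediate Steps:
$j{\left(H \right)} = H + H^{2}$
$m{\left(V \right)} = \frac{-71 + V}{2 V}$
$h = \frac{2815}{6}$ ($h = - \frac{1}{3} + \frac{4223 - 37 \left(1 + 37\right)}{6} = - \frac{1}{3} + \frac{4223 - 37 \cdot 38}{6} = - \frac{1}{3} + \frac{4223 - 1406}{6} = - \frac{1}{3} + \frac{1}{6} \cdot 2817 = - \frac{1}{3} + \frac{939}{2} = \frac{2815}{6} \approx 469.17$)
$\left(h - 25396\right) \left(m{\left(-130 \right)} + 3219\right) = \left(\frac{2815}{6} - 25396\right) \left(\frac{-71 - 130}{2 \left(-130\right)} + 3219\right) = - \frac{149561 \left(\frac{1}{2} \left(- \frac{1}{130}\right) \left(-201\right) + 3219\right)}{6} = - \frac{149561 \left(\frac{201}{260} + 3219\right)}{6} = \left(- \frac{149561}{6}\right) \frac{837141}{260} = - \frac{41734548367}{520}$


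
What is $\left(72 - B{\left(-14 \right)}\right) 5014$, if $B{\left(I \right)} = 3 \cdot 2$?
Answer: $330924$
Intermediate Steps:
$B{\left(I \right)} = 6$
$\left(72 - B{\left(-14 \right)}\right) 5014 = \left(72 - 6\right) 5014 = 66 \cdot 5014 = 330924$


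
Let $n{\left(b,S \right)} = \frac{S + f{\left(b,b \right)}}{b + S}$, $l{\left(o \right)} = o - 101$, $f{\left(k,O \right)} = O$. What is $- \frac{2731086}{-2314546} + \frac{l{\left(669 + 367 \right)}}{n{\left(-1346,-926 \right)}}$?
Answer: $\frac{1083415798}{1157273} \approx 936.18$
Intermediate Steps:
$l{\left(o \right)} = -101 + o$ ($l{\left(o \right)} = o - 101 = -101 + o$)
$n{\left(b,S \right)} = 1$ ($n{\left(b,S \right)} = \frac{S + b}{b + S} = \frac{S + b}{S + b} = 1$)
$- \frac{2731086}{-2314546} + \frac{l{\left(669 + 367 \right)}}{n{\left(-1346,-926 \right)}} = - \frac{2731086}{-2314546} + \frac{-101 + \left(669 + 367\right)}{1} = \left(-2731086\right) \left(- \frac{1}{2314546}\right) + \left(-101 + 1036\right) 1 = \frac{1365543}{1157273} + 935 \cdot 1 = \frac{1365543}{1157273} + 935 = \frac{1083415798}{1157273}$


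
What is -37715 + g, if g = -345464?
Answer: -383179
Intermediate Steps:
-37715 + g = -37715 - 345464 = -383179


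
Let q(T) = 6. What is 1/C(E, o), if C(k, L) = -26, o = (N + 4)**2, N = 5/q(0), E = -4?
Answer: -1/26 ≈ -0.038462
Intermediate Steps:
N = 5/6 ≈ 0.83333
o = 841/36 (o = (5/6 + 4)**2 = (29/6)**2 = 841/36 ≈ 23.361)
1/C(E, o) = 1/(-26) = -1/26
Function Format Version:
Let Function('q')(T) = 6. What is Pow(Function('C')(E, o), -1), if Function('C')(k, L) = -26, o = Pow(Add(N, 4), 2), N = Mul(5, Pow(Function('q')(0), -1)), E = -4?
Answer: Rational(-1, 26) ≈ -0.038462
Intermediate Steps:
N = Rational(5, 6) (N = Mul(5, Pow(6, -1)) = Mul(5, Rational(1, 6)) = Rational(5, 6) ≈ 0.83333)
o = Rational(841, 36) (o = Pow(Add(Rational(5, 6), 4), 2) = Pow(Rational(29, 6), 2) = Rational(841, 36) ≈ 23.361)
Pow(Function('C')(E, o), -1) = Pow(-26, -1) = Rational(-1, 26)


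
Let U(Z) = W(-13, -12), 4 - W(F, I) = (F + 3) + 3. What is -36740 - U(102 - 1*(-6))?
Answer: -36751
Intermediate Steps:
W(F, I) = -2 - F (W(F, I) = 4 - ((F + 3) + 3) = 4 - ((3 + F) + 3) = 4 - (6 + F) = 4 + (-6 - F) = -2 - F)
U(Z) = 11 (U(Z) = -2 - 1*(-13) = -2 + 13 = 11)
-36740 - U(102 - 1*(-6)) = -36740 - 1*11 = -36740 - 11 = -36751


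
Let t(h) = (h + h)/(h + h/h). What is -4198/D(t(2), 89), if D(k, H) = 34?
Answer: -2099/17 ≈ -123.47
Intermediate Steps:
t(h) = 2*h/(1 + h) (t(h) = (2*h)/(h + 1) = (2*h)/(1 + h) = 2*h/(1 + h))
-4198/D(t(2), 89) = -4198/34 = -4198*1/34 = -2099/17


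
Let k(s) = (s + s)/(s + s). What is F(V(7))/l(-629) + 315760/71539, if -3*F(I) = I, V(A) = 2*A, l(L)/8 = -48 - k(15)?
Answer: 26595379/6009276 ≈ 4.4257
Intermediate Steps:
k(s) = 1 (k(s) = (2*s)/((2*s)) = (2*s)*(1/(2*s)) = 1)
l(L) = -392 (l(L) = 8*(-48 - 1*1) = 8*(-48 - 1) = 8*(-49) = -392)
F(I) = -I/3
F(V(7))/l(-629) + 315760/71539 = -2*7/3/(-392) + 315760/71539 = -⅓*14*(-1/392) + 315760*(1/71539) = -14/3*(-1/392) + 315760/71539 = 1/84 + 315760/71539 = 26595379/6009276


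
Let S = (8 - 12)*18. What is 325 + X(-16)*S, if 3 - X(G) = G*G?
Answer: 18541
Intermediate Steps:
X(G) = 3 - G**2 (X(G) = 3 - G*G = 3 - G**2)
S = -72 (S = -4*18 = -72)
325 + X(-16)*S = 325 + (3 - 1*(-16)**2)*(-72) = 325 + (3 - 1*256)*(-72) = 325 + (3 - 256)*(-72) = 325 - 253*(-72) = 325 + 18216 = 18541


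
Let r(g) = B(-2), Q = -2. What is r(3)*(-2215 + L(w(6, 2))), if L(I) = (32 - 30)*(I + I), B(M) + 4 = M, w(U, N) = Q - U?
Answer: 13482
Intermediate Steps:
w(U, N) = -2 - U
B(M) = -4 + M
L(I) = 4*I (L(I) = 2*(2*I) = 4*I)
r(g) = -6 (r(g) = -4 - 2 = -6)
r(3)*(-2215 + L(w(6, 2))) = -6*(-2215 + 4*(-2 - 1*6)) = -6*(-2215 + 4*(-2 - 6)) = -6*(-2215 + 4*(-8)) = -6*(-2215 - 32) = -6*(-2247) = 13482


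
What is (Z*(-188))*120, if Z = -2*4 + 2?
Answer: 135360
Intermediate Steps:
Z = -6 (Z = -8 + 2 = -6)
(Z*(-188))*120 = -6*(-188)*120 = 1128*120 = 135360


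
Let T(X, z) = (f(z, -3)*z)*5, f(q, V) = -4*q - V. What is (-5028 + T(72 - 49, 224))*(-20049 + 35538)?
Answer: -15569356932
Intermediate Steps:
f(q, V) = -V - 4*q
T(X, z) = 5*z*(3 - 4*z) (T(X, z) = ((-1*(-3) - 4*z)*z)*5 = ((3 - 4*z)*z)*5 = (z*(3 - 4*z))*5 = 5*z*(3 - 4*z))
(-5028 + T(72 - 49, 224))*(-20049 + 35538) = (-5028 + 5*224*(3 - 4*224))*(-20049 + 35538) = (-5028 + 5*224*(3 - 896))*15489 = (-5028 + 5*224*(-893))*15489 = (-5028 - 1000160)*15489 = -1005188*15489 = -15569356932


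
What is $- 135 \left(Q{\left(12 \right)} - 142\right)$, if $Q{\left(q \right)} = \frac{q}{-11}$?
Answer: $\frac{212490}{11} \approx 19317.0$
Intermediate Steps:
$Q{\left(q \right)} = - \frac{q}{11}$ ($Q{\left(q \right)} = q \left(- \frac{1}{11}\right) = - \frac{q}{11}$)
$- 135 \left(Q{\left(12 \right)} - 142\right) = - 135 \left(\left(- \frac{1}{11}\right) 12 - 142\right) = - 135 \left(- \frac{12}{11} - 142\right) = \left(-135\right) \left(- \frac{1574}{11}\right) = \frac{212490}{11}$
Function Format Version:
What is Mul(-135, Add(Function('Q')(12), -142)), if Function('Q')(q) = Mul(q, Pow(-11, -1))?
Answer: Rational(212490, 11) ≈ 19317.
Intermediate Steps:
Function('Q')(q) = Mul(Rational(-1, 11), q) (Function('Q')(q) = Mul(q, Rational(-1, 11)) = Mul(Rational(-1, 11), q))
Mul(-135, Add(Function('Q')(12), -142)) = Mul(-135, Add(Mul(Rational(-1, 11), 12), -142)) = Mul(-135, Add(Rational(-12, 11), -142)) = Mul(-135, Rational(-1574, 11)) = Rational(212490, 11)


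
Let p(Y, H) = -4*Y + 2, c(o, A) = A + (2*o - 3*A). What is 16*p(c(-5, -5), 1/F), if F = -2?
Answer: 32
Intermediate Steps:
c(o, A) = -2*A + 2*o (c(o, A) = A + (-3*A + 2*o) = -2*A + 2*o)
p(Y, H) = 2 - 4*Y
16*p(c(-5, -5), 1/F) = 16*(2 - 4*(-2*(-5) + 2*(-5))) = 16*(2 - 4*(10 - 10)) = 16*(2 - 4*0) = 16*(2 + 0) = 16*2 = 32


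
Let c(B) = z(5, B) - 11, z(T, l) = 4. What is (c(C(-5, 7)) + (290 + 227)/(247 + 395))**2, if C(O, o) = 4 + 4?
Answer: 15816529/412164 ≈ 38.374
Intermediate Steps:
C(O, o) = 8
c(B) = -7 (c(B) = 4 - 11 = -7)
(c(C(-5, 7)) + (290 + 227)/(247 + 395))**2 = (-7 + (290 + 227)/(247 + 395))**2 = (-7 + 517/642)**2 = (-3977/642)**2 = 15816529/412164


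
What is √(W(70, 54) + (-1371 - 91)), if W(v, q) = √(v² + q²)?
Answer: √(-1462 + 2*√1954) ≈ 37.062*I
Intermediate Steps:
W(v, q) = √(q² + v²)
√(W(70, 54) + (-1371 - 91)) = √(√(54² + 70²) + (-1371 - 91)) = √(√(2916 + 4900) - 1462) = √(√7816 - 1462) = √(2*√1954 - 1462) = √(-1462 + 2*√1954)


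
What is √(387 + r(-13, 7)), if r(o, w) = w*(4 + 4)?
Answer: √443 ≈ 21.048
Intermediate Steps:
r(o, w) = 8*w (r(o, w) = w*8 = 8*w)
√(387 + r(-13, 7)) = √(387 + 8*7) = √(387 + 56) = √443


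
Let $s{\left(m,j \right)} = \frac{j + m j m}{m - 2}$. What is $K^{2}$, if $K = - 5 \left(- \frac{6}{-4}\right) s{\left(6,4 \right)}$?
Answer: $\frac{308025}{4} \approx 77006.0$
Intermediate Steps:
$s{\left(m,j \right)} = \frac{j + j m^{2}}{-2 + m}$ ($s{\left(m,j \right)} = \frac{j + j m m}{-2 + m} = \frac{j + j m^{2}}{-2 + m}$)
$K = - \frac{555}{2}$ ($K = - 5 \left(- \frac{6}{-4}\right) \frac{4 \left(1 + 6^{2}\right)}{-2 + 6} = - 5 \left(\left(-6\right) \left(- \frac{1}{4}\right)\right) \frac{4 \left(1 + 36\right)}{4} = \left(-5\right) \frac{3}{2} \cdot 4 \cdot \frac{1}{4} \cdot 37 = \left(- \frac{15}{2}\right) 37 = - \frac{555}{2} \approx -277.5$)
$K^{2} = \left(- \frac{555}{2}\right)^{2} = \frac{308025}{4}$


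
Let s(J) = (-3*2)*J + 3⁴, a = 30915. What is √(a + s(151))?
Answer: √30090 ≈ 173.46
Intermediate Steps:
s(J) = 81 - 6*J (s(J) = -6*J + 81 = 81 - 6*J)
√(a + s(151)) = √(30915 + (81 - 6*151)) = √(30915 + (81 - 906)) = √(30915 - 825) = √30090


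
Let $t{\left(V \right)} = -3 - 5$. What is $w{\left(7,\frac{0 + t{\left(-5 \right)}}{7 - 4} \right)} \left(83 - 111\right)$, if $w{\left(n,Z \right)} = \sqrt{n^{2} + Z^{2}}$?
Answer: $- \frac{28 \sqrt{505}}{3} \approx -209.74$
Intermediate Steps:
$t{\left(V \right)} = -8$
$w{\left(n,Z \right)} = \sqrt{Z^{2} + n^{2}}$
$w{\left(7,\frac{0 + t{\left(-5 \right)}}{7 - 4} \right)} \left(83 - 111\right) = \sqrt{\left(\frac{0 - 8}{7 - 4}\right)^{2} + 7^{2}} \left(83 - 111\right) = \sqrt{\left(- \frac{8}{3}\right)^{2} + 49} \left(-28\right) = \sqrt{\frac{64}{9} + 49} \left(-28\right) = \sqrt{\frac{505}{9}} \left(-28\right) = \frac{\sqrt{505}}{3} \left(-28\right) = - \frac{28 \sqrt{505}}{3}$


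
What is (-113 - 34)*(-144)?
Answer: 21168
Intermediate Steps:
(-113 - 34)*(-144) = -147*(-144) = 21168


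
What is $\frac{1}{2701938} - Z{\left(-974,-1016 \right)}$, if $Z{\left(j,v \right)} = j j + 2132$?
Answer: $- \frac{2569024265903}{2701938} \approx -9.5081 \cdot 10^{5}$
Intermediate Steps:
$Z{\left(j,v \right)} = 2132 + j^{2}$ ($Z{\left(j,v \right)} = j^{2} + 2132 = 2132 + j^{2}$)
$\frac{1}{2701938} - Z{\left(-974,-1016 \right)} = \frac{1}{2701938} - \left(2132 + \left(-974\right)^{2}\right) = \frac{1}{2701938} - \left(2132 + 948676\right) = \frac{1}{2701938} - 950808 = - \frac{2569024265903}{2701938}$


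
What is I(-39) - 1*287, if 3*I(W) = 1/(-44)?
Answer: -37885/132 ≈ -287.01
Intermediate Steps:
I(W) = -1/132 (I(W) = (1/3)/(-44) = (1/3)*(-1/44) = -1/132)
I(-39) - 1*287 = -1/132 - 1*287 = -1/132 - 287 = -37885/132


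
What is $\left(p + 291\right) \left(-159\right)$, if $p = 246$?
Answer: $-85383$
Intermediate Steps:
$\left(p + 291\right) \left(-159\right) = \left(246 + 291\right) \left(-159\right) = 537 \left(-159\right) = -85383$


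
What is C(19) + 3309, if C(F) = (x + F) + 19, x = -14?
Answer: 3333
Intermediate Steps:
C(F) = 5 + F (C(F) = (-14 + F) + 19 = 5 + F)
C(19) + 3309 = (5 + 19) + 3309 = 24 + 3309 = 3333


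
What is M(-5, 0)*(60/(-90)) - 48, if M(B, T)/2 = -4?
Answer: -128/3 ≈ -42.667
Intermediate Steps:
M(B, T) = -8 (M(B, T) = 2*(-4) = -8)
M(-5, 0)*(60/(-90)) - 48 = -480/(-90) - 48 = -480*(-1)/90 - 48 = -8*(-⅔) - 48 = 16/3 - 48 = -128/3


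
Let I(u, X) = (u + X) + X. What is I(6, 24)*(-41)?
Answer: -2214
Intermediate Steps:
I(u, X) = u + 2*X (I(u, X) = (X + u) + X = u + 2*X)
I(6, 24)*(-41) = (6 + 2*24)*(-41) = (6 + 48)*(-41) = 54*(-41) = -2214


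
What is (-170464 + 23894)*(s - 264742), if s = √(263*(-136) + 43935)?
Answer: 38803234940 - 146570*√8167 ≈ 3.8790e+10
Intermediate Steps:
s = √8167 (s = √(-35768 + 43935) = √8167 ≈ 90.371)
(-170464 + 23894)*(s - 264742) = (-170464 + 23894)*(√8167 - 264742) = -146570*(-264742 + √8167) = 38803234940 - 146570*√8167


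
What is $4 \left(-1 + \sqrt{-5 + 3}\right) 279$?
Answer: $-1116 + 1116 i \sqrt{2} \approx -1116.0 + 1578.3 i$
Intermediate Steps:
$4 \left(-1 + \sqrt{-5 + 3}\right) 279 = 4 \left(-1 + \sqrt{-2}\right) 279 = 4 \left(-1 + i \sqrt{2}\right) 279 = \left(-4 + 4 i \sqrt{2}\right) 279 = -1116 + 1116 i \sqrt{2}$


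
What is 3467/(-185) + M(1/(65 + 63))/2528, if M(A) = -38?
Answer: -4385803/233840 ≈ -18.756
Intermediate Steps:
3467/(-185) + M(1/(65 + 63))/2528 = 3467/(-185) - 38/2528 = 3467*(-1/185) - 38*1/2528 = -3467/185 - 19/1264 = -4385803/233840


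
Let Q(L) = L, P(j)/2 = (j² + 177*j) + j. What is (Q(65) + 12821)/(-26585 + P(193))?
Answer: 12886/116621 ≈ 0.11049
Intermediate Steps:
P(j) = 2*j² + 356*j (P(j) = 2*((j² + 177*j) + j) = 2*(j² + 178*j) = 2*j² + 356*j)
(Q(65) + 12821)/(-26585 + P(193)) = (65 + 12821)/(-26585 + 2*193*(178 + 193)) = 12886/(-26585 + 2*193*371) = 12886/(-26585 + 143206) = 12886/116621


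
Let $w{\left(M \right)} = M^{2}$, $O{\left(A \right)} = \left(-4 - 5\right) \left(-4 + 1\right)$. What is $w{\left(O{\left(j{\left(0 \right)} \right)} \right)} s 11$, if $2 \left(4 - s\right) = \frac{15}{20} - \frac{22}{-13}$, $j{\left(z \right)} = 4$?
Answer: $\frac{2317491}{104} \approx 22284.0$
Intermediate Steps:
$O{\left(A \right)} = 27$ ($O{\left(A \right)} = \left(-9\right) \left(-3\right) = 27$)
$s = \frac{289}{104}$ ($s = 4 - \frac{\frac{15}{20} - \frac{22}{-13}}{2} = 4 - \frac{15 \cdot \frac{1}{20} - - \frac{22}{13}}{2} = 4 - \frac{\frac{3}{4} + \frac{22}{13}}{2} = 4 - \frac{127}{104} = \frac{289}{104} \approx 2.7788$)
$w{\left(O{\left(j{\left(0 \right)} \right)} \right)} s 11 = 27^{2} \cdot \frac{289}{104} \cdot 11 = 729 \cdot \frac{289}{104} \cdot 11 = \frac{210681}{104} \cdot 11 = \frac{2317491}{104}$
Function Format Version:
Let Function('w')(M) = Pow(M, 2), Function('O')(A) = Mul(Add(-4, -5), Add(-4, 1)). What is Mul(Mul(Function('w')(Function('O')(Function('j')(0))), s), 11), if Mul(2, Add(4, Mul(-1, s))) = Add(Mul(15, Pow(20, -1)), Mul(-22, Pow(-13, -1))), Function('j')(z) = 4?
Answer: Rational(2317491, 104) ≈ 22284.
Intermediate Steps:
Function('O')(A) = 27 (Function('O')(A) = Mul(-9, -3) = 27)
s = Rational(289, 104) (s = Add(4, Mul(Rational(-1, 2), Add(Mul(15, Pow(20, -1)), Mul(-22, Pow(-13, -1))))) = Add(4, Mul(Rational(-1, 2), Add(Mul(15, Rational(1, 20)), Mul(-22, Rational(-1, 13))))) = Add(4, Mul(Rational(-1, 2), Add(Rational(3, 4), Rational(22, 13)))) = Add(4, Mul(Rational(-1, 2), Rational(127, 52))) = Add(4, Rational(-127, 104)) = Rational(289, 104) ≈ 2.7788)
Mul(Mul(Function('w')(Function('O')(Function('j')(0))), s), 11) = Mul(Mul(Pow(27, 2), Rational(289, 104)), 11) = Mul(Mul(729, Rational(289, 104)), 11) = Mul(Rational(210681, 104), 11) = Rational(2317491, 104)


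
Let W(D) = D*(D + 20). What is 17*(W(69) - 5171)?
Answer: 16490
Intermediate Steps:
W(D) = D*(20 + D)
17*(W(69) - 5171) = 17*(69*(20 + 69) - 5171) = 17*(69*89 - 5171) = 17*(6141 - 5171) = 17*970 = 16490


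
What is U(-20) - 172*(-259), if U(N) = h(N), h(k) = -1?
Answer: 44547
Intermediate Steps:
U(N) = -1
U(-20) - 172*(-259) = -1 - 172*(-259) = -1 + 44548 = 44547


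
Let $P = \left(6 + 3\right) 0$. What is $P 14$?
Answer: $0$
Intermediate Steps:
$P = 0$ ($P = 9 \cdot 0 = 0$)
$P 14 = 0 \cdot 14 = 0$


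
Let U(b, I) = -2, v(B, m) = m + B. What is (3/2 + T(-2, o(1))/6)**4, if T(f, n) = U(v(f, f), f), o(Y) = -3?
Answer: 2401/1296 ≈ 1.8526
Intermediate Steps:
v(B, m) = B + m
T(f, n) = -2
(3/2 + T(-2, o(1))/6)**4 = (3/2 - 2/6)**4 = (3*(1/2) - 2*1/6)**4 = (3/2 - 1/3)**4 = (7/6)**4 = 2401/1296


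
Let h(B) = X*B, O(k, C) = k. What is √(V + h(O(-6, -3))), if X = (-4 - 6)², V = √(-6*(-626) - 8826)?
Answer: √(-600 + 13*I*√30) ≈ 1.4509 + 24.538*I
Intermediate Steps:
V = 13*I*√30 (V = √(3756 - 8826) = √(-5070) = 13*I*√30 ≈ 71.204*I)
X = 100 (X = (-10)² = 100)
h(B) = 100*B
√(V + h(O(-6, -3))) = √(13*I*√30 + 100*(-6)) = √(13*I*√30 - 600) = √(-600 + 13*I*√30)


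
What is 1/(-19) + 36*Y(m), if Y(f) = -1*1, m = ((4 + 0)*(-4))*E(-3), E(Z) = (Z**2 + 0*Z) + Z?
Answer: -685/19 ≈ -36.053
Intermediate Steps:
E(Z) = Z + Z**2 (E(Z) = (Z**2 + 0) + Z = Z**2 + Z = Z + Z**2)
m = -96 (m = ((4 + 0)*(-4))*(-3*(1 - 3)) = (4*(-4))*(-3*(-2)) = -16*6 = -96)
Y(f) = -1
1/(-19) + 36*Y(m) = 1/(-19) + 36*(-1) = -1/19 - 36 = -685/19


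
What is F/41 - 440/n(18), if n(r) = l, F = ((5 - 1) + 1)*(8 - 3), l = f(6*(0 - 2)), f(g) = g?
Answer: 4585/123 ≈ 37.276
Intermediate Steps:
l = -12 (l = 6*(0 - 2) = 6*(-2) = -12)
F = 25 (F = (4 + 1)*5 = 5*5 = 25)
n(r) = -12
F/41 - 440/n(18) = 25/41 - 440/(-12) = 25*(1/41) - 440*(-1/12) = 25/41 + 110/3 = 4585/123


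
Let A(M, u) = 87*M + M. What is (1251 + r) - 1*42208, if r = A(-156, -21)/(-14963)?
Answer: -47140451/1151 ≈ -40956.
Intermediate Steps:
A(M, u) = 88*M
r = 1056/1151 (r = (88*(-156))/(-14963) = -13728*(-1/14963) = 1056/1151 ≈ 0.91746)
(1251 + r) - 1*42208 = (1251 + 1056/1151) - 1*42208 = 1440957/1151 - 42208 = -47140451/1151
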